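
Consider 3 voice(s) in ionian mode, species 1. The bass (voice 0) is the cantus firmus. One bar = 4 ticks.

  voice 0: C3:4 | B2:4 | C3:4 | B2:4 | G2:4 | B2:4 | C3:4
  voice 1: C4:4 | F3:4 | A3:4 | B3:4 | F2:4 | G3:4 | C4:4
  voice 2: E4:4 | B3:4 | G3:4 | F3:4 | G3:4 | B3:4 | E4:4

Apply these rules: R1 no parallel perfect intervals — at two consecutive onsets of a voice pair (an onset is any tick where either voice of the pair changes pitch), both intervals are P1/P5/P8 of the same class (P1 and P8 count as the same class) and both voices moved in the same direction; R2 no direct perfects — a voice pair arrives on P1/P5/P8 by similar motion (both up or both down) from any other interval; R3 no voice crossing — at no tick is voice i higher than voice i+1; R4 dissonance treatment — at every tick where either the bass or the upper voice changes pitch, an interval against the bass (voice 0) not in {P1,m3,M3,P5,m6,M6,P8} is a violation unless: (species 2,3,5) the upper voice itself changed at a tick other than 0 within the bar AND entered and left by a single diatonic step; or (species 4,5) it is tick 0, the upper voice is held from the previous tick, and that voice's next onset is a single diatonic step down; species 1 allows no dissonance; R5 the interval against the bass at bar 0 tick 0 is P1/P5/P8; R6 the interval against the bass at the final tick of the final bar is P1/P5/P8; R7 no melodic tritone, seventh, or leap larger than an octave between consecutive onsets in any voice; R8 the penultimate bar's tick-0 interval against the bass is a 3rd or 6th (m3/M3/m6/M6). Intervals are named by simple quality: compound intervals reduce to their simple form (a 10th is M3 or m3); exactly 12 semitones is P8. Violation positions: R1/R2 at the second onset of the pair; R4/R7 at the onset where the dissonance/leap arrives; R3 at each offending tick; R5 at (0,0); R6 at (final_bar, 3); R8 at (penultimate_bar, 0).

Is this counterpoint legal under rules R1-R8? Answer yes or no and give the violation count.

No (23 violations)

bar 0: v0=C3 v1=C4 v2=E4 (M3)
bar 1: v0=B2 v1=F3 v2=B3 (P8)
bar 2: v0=C3 v1=A3 v2=G3 (P5)
bar 3: v0=B2 v1=B3 v2=F3 (TT)
bar 4: v0=G2 v1=F2 v2=G3 (P8)
bar 5: v0=B2 v1=G3 v2=B3 (P8)
bar 6: v0=C3 v1=C4 v2=E4 (M3)
  R5 @ bar0.0: opens on M3
  R2 @ bar1.0: C3/E4 M3 -> B2/B3 P8 similar
  R4 @ bar1.0: B2/F3 TT untreated
  R3 @ bar2.0: A3 above G3
  R3 @ bar2.1: A3 above G3
  R3 @ bar2.2: A3 above G3
  R3 @ bar2.3: A3 above G3
  R3 @ bar3.0: B3 above F3
  R4 @ bar3.0: B2/F3 TT untreated
  R3 @ bar3.1: B3 above F3
  R3 @ bar3.2: B3 above F3
  R3 @ bar3.3: B3 above F3
  R3 @ bar4.0: G2 above F2
  R4 @ bar4.0: G2/F2 M2 untreated
  R7 @ bar4.0: B3->F2 leap 18st
  R3 @ bar4.1: G2 above F2
  R3 @ bar4.2: G2 above F2
  R3 @ bar4.3: G2 above F2
  R1 @ bar5.0: G2/G3 P8 -> B2/B3 P8 similar
  R7 @ bar5.0: F2->G3 leap 14st
  R8 @ bar5.0: penult P8 not 3rd/6th
  R2 @ bar6.0: B2/G3 m6 -> C3/C4 P8 similar
  R6 @ bar6.3: closes on M3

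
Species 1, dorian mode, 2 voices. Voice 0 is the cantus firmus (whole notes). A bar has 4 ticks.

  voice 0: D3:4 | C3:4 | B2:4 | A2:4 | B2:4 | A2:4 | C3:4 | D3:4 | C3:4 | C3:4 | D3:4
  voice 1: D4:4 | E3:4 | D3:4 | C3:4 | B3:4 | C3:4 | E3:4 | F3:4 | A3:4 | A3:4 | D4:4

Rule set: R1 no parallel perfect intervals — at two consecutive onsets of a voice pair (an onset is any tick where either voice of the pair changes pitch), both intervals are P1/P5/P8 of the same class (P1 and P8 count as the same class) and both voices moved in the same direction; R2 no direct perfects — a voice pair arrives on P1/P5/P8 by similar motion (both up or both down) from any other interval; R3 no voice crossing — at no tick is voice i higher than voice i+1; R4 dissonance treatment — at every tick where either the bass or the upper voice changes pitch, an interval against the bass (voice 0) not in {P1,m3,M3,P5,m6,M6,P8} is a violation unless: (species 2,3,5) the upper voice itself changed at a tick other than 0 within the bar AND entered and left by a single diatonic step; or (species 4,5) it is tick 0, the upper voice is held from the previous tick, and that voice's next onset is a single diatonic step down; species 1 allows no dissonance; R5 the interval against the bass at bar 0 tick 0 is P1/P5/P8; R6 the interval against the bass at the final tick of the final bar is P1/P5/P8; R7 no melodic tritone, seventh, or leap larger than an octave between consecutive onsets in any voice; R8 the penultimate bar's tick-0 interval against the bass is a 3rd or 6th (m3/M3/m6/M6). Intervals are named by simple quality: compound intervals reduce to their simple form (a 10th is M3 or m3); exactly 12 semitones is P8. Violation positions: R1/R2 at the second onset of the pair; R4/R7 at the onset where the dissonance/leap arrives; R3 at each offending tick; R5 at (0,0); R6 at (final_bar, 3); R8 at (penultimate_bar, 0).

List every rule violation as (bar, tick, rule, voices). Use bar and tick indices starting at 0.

(1, 0, R7, (1,))
(4, 0, R2, (0, 1))
(4, 0, R7, (1,))
(5, 0, R7, (1,))
(10, 0, R2, (0, 1))

bar 0: v0=D3 v1=D4 downbeat P8
bar 1: v0=C3 v1=E3 downbeat M3
bar 2: v0=B2 v1=D3 downbeat m3
bar 3: v0=A2 v1=C3 downbeat m3
bar 4: v0=B2 v1=B3 downbeat P8
bar 5: v0=A2 v1=C3 downbeat m3
bar 6: v0=C3 v1=E3 downbeat M3
bar 7: v0=D3 v1=F3 downbeat m3
bar 8: v0=C3 v1=A3 downbeat M6
bar 9: v0=C3 v1=A3 downbeat M6
bar 10: v0=D3 v1=D4 downbeat P8
  -> R7 @ bar 1 tick 0 v(1,): D4->E3 leap 10st
  -> R2 @ bar 4 tick 0 v(0, 1): A2/C3 m3 -> B2/B3 P8 similar
  -> R7 @ bar 4 tick 0 v(1,): C3->B3 leap 11st
  -> R7 @ bar 5 tick 0 v(1,): B3->C3 leap 11st
  -> R2 @ bar 10 tick 0 v(0, 1): C3/A3 M6 -> D3/D4 P8 similar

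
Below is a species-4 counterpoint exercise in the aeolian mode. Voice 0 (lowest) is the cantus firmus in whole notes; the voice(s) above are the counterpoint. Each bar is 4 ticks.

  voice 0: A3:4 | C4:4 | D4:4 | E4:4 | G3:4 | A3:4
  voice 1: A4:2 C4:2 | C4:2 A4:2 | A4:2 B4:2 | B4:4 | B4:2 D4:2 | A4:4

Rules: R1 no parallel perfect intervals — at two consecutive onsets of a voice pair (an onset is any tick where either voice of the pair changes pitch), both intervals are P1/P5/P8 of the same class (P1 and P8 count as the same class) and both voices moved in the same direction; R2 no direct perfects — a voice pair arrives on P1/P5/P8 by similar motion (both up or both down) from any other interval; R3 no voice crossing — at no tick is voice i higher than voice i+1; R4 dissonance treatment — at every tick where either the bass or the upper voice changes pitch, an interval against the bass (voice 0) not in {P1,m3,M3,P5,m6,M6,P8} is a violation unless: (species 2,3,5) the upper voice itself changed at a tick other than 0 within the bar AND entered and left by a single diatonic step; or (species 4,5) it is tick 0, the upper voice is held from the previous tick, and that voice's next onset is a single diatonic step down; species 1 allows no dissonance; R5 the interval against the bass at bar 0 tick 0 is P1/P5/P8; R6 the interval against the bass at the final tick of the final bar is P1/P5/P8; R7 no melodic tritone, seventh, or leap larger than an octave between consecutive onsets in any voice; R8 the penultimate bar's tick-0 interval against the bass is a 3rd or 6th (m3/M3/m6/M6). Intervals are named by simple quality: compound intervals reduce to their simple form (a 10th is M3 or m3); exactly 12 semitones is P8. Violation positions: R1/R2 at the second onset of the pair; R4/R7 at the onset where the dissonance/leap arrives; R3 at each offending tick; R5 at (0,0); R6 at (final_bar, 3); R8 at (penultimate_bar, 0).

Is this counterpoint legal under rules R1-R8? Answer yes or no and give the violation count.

No (1 violations)

bar 0: v0=A3 v1=A4 (P8)
bar 1: v0=C4 v1=C4 (P1)
bar 2: v0=D4 v1=A4 (P5)
bar 3: v0=E4 v1=B4 (P5)
bar 4: v0=G3 v1=B4 (M3)
bar 5: v0=A3 v1=A4 (P8)
  R2 @ bar5.0: G3/D4 P5 -> A3/A4 P8 similar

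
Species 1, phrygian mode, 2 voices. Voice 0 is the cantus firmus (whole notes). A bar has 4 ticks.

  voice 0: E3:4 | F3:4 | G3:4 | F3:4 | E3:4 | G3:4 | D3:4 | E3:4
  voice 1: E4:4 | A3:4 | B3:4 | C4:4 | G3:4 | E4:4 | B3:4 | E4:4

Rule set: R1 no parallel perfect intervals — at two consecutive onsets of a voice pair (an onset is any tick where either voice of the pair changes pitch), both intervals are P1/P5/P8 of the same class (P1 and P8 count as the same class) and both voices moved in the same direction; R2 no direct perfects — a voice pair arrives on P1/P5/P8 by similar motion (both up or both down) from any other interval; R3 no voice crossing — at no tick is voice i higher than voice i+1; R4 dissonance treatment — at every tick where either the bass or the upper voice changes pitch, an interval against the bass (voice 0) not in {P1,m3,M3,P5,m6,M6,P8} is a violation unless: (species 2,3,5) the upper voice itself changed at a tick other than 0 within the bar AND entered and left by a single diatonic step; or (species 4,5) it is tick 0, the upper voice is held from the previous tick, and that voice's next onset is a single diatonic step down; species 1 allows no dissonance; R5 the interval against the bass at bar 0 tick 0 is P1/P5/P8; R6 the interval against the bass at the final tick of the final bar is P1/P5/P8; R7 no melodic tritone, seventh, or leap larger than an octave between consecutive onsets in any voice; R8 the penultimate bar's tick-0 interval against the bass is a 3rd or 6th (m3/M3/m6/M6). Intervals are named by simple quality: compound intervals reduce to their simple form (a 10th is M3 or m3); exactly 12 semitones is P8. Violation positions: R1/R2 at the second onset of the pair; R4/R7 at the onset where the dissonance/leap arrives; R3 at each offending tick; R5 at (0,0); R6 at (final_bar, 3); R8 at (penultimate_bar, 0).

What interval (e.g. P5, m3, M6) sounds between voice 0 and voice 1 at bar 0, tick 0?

P8

voice 0=E3 voice 1=E4 -> P8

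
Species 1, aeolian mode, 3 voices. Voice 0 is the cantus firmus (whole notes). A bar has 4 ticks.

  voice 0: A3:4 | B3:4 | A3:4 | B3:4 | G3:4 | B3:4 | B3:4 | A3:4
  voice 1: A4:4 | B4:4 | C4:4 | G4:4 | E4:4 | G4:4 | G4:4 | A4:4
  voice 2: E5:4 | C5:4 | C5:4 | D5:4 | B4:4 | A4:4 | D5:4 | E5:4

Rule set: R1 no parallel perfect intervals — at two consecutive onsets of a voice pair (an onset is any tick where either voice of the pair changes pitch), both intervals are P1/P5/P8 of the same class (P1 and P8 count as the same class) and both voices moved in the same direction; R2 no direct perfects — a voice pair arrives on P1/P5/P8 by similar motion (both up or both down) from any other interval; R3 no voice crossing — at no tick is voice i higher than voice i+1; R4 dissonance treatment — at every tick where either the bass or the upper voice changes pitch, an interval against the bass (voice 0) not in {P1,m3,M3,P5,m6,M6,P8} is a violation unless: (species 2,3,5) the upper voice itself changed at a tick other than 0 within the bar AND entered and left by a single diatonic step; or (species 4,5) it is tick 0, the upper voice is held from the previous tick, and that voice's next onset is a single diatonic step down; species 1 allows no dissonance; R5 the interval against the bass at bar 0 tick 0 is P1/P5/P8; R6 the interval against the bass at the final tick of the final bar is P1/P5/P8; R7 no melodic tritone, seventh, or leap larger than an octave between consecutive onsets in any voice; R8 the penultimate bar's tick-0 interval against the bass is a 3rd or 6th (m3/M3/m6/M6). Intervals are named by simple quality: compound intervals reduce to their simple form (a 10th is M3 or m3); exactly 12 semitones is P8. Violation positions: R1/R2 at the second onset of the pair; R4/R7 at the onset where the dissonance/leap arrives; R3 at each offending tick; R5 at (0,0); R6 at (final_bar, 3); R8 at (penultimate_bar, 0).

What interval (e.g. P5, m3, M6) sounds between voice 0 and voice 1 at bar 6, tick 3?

voice 0=B3 voice 1=G4 -> m6

m6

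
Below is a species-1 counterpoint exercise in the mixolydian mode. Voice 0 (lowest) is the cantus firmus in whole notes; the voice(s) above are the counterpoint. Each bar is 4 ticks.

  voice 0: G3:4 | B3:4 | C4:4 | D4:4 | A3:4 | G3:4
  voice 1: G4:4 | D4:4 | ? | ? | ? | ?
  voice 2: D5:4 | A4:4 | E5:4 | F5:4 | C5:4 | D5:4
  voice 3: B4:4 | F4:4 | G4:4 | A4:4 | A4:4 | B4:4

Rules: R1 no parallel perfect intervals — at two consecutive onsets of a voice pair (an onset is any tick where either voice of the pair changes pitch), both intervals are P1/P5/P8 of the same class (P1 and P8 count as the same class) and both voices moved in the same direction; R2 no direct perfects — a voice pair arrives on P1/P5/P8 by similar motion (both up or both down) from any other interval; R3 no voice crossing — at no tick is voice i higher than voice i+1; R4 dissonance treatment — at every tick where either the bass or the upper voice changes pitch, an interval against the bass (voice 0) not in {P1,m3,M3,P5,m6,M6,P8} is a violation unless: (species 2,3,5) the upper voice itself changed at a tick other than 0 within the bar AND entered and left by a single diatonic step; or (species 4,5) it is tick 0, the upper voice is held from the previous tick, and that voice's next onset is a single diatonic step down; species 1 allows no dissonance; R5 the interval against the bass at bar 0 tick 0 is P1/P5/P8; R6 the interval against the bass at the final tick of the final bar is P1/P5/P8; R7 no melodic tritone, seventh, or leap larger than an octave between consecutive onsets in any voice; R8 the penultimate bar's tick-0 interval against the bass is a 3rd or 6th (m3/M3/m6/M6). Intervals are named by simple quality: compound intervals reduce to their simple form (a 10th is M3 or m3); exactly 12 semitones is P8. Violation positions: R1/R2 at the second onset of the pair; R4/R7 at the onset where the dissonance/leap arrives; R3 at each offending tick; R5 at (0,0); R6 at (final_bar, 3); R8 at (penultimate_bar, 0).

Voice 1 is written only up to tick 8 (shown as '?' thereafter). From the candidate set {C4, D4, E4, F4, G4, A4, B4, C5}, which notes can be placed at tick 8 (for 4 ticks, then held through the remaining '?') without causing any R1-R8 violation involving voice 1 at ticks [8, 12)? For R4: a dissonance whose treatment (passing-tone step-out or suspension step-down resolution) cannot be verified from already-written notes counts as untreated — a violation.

{C4}

C4: legal
D4: violates R4
E4: violates R2
F4: violates R4
G4: violates R2
A4: violates R1
B4: violates R4
C5: violates R2,R7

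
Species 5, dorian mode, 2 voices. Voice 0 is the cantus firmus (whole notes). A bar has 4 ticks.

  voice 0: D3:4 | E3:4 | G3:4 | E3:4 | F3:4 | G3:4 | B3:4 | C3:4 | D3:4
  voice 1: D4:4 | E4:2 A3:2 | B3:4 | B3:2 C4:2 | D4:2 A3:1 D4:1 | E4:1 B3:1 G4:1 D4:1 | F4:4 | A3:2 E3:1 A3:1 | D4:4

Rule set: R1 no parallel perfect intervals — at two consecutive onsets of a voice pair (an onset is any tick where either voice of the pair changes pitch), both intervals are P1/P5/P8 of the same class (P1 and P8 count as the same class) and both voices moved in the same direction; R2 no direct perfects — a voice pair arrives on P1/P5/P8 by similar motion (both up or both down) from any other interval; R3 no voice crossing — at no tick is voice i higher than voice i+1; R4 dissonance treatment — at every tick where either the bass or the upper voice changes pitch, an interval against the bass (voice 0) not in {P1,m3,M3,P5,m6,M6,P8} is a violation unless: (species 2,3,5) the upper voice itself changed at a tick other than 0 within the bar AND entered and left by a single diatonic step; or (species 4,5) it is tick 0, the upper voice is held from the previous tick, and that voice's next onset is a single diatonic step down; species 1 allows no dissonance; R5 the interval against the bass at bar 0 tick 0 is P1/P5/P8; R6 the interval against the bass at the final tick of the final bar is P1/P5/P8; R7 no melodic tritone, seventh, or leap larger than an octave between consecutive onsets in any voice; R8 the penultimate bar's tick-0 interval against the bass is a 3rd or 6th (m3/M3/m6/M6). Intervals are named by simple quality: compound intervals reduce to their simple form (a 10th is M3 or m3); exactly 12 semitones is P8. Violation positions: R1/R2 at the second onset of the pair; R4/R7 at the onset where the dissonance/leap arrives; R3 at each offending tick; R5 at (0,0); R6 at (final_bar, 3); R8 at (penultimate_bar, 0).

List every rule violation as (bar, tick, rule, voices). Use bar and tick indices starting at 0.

bar 0: v0=D3 v1=D4 downbeat P8
bar 1: v0=E3 v1=E4 downbeat P8
bar 2: v0=G3 v1=B3 downbeat M3
bar 3: v0=E3 v1=B3 downbeat P5
bar 4: v0=F3 v1=D4 downbeat M6
bar 5: v0=G3 v1=E4 downbeat M6
bar 6: v0=B3 v1=F4 downbeat TT
bar 7: v0=C3 v1=A3 downbeat M6
bar 8: v0=D3 v1=D4 downbeat P8
  -> R1 @ bar 1 tick 0 v(0, 1): D3/D4 P8 -> E3/E4 P8 similar
  -> R4 @ bar 1 tick 2 v(0, 1): E3/A3 P4 untreated
  -> R4 @ bar 6 tick 0 v(0, 1): B3/F4 TT untreated
  -> R7 @ bar 7 tick 0 v(0,): B3->C3 leap 11st
  -> R2 @ bar 8 tick 0 v(0, 1): C3/A3 M6 -> D3/D4 P8 similar

(1, 0, R1, (0, 1))
(1, 2, R4, (0, 1))
(6, 0, R4, (0, 1))
(7, 0, R7, (0,))
(8, 0, R2, (0, 1))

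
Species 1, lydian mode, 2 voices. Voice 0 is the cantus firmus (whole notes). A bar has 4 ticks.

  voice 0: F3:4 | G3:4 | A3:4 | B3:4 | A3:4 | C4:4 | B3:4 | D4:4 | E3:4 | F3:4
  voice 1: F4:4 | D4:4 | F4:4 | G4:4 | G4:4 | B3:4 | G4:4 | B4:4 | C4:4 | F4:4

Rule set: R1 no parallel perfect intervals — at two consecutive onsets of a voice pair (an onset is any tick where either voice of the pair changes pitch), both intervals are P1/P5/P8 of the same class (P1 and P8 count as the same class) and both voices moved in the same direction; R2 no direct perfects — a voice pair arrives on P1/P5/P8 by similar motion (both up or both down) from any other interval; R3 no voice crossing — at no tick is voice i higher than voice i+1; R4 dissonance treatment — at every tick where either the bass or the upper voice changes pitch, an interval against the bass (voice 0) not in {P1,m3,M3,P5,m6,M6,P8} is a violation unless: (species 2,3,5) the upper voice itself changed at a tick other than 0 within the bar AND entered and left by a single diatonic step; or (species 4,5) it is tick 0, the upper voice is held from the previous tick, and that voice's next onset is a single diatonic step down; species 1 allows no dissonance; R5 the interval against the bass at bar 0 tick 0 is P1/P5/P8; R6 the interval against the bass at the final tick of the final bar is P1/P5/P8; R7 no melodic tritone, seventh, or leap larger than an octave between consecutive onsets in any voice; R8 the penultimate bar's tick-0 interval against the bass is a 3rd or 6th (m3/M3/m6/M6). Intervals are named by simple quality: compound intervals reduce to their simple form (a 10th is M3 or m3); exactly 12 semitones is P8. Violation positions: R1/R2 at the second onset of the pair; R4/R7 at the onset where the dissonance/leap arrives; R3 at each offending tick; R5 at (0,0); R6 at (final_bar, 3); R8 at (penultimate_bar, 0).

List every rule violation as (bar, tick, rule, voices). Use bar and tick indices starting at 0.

(4, 0, R4, (0, 1))
(5, 0, R3, (0, 1))
(5, 0, R4, (0, 1))
(5, 1, R3, (0, 1))
(5, 2, R3, (0, 1))
(5, 3, R3, (0, 1))
(8, 0, R7, (0,))
(8, 0, R7, (1,))
(9, 0, R2, (0, 1))

bar 0: v0=F3 v1=F4 downbeat P8
bar 1: v0=G3 v1=D4 downbeat P5
bar 2: v0=A3 v1=F4 downbeat m6
bar 3: v0=B3 v1=G4 downbeat m6
bar 4: v0=A3 v1=G4 downbeat m7
bar 5: v0=C4 v1=B3 downbeat m2
bar 6: v0=B3 v1=G4 downbeat m6
bar 7: v0=D4 v1=B4 downbeat M6
bar 8: v0=E3 v1=C4 downbeat m6
bar 9: v0=F3 v1=F4 downbeat P8
  -> R4 @ bar 4 tick 0 v(0, 1): A3/G4 m7 untreated
  -> R3 @ bar 5 tick 0 v(0, 1): C4 above B3
  -> R4 @ bar 5 tick 0 v(0, 1): C4/B3 m2 untreated
  -> R3 @ bar 5 tick 1 v(0, 1): C4 above B3
  -> R3 @ bar 5 tick 2 v(0, 1): C4 above B3
  -> R3 @ bar 5 tick 3 v(0, 1): C4 above B3
  -> R7 @ bar 8 tick 0 v(0,): D4->E3 leap 10st
  -> R7 @ bar 8 tick 0 v(1,): B4->C4 leap 11st
  -> R2 @ bar 9 tick 0 v(0, 1): E3/C4 m6 -> F3/F4 P8 similar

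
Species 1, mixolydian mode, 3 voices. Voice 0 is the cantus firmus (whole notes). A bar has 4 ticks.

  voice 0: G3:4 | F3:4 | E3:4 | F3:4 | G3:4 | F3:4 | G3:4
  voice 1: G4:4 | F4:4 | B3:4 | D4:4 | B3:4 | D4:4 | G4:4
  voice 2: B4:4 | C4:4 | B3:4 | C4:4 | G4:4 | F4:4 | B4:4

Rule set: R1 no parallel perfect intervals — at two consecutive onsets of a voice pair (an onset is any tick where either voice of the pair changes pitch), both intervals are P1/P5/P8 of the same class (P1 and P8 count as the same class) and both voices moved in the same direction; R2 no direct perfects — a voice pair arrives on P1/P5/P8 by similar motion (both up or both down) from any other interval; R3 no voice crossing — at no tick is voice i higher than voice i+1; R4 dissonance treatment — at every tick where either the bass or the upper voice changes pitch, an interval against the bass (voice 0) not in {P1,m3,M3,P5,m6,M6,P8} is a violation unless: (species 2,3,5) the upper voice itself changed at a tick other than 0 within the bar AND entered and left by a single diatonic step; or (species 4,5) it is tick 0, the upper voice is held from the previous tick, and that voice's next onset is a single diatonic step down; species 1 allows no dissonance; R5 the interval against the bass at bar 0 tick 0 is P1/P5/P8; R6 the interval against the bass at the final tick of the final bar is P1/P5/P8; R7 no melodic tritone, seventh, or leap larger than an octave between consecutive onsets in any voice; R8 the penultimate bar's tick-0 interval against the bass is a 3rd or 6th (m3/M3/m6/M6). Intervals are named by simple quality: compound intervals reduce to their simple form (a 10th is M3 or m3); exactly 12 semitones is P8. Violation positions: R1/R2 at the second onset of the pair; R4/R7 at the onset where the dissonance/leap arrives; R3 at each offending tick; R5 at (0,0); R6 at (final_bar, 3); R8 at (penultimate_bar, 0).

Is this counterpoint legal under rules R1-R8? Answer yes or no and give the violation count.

No (23 violations)

bar 0: v0=G3 v1=G4 v2=B4 (M3)
bar 1: v0=F3 v1=F4 v2=C4 (P5)
bar 2: v0=E3 v1=B3 v2=B3 (P5)
bar 3: v0=F3 v1=D4 v2=C4 (P5)
bar 4: v0=G3 v1=B3 v2=G4 (P8)
bar 5: v0=F3 v1=D4 v2=F4 (P8)
bar 6: v0=G3 v1=G4 v2=B4 (M3)
  R5 @ bar0.0: opens on M3
  R1 @ bar1.0: G3/G4 P8 -> F3/F4 P8 similar
  R2 @ bar1.0: G3/B4 M3 -> F3/C4 P5 similar
  R3 @ bar1.0: F4 above C4
  R7 @ bar1.0: B4->C4 leap 11st
  R3 @ bar1.1: F4 above C4
  R3 @ bar1.2: F4 above C4
  R3 @ bar1.3: F4 above C4
  R1 @ bar2.0: F3/C4 P5 -> E3/B3 P5 similar
  R2 @ bar2.0: F3/F4 P8 -> E3/B3 P5 similar
  R2 @ bar2.0: F4/C4 P4 -> B3/B3 P1 similar
  R7 @ bar2.0: F4->B3 leap 6st
  R1 @ bar3.0: E3/B3 P5 -> F3/C4 P5 similar
  R3 @ bar3.0: D4 above C4
  R3 @ bar3.1: D4 above C4
  R3 @ bar3.2: D4 above C4
  R3 @ bar3.3: D4 above C4
  R2 @ bar4.0: F3/C4 P5 -> G3/G4 P8 similar
  R1 @ bar5.0: G3/G4 P8 -> F3/F4 P8 similar
  R8 @ bar5.0: penult P8 not 3rd/6th
  R2 @ bar6.0: F3/D4 M6 -> G3/G4 P8 similar
  R7 @ bar6.0: F4->B4 leap 6st
  R6 @ bar6.3: closes on M3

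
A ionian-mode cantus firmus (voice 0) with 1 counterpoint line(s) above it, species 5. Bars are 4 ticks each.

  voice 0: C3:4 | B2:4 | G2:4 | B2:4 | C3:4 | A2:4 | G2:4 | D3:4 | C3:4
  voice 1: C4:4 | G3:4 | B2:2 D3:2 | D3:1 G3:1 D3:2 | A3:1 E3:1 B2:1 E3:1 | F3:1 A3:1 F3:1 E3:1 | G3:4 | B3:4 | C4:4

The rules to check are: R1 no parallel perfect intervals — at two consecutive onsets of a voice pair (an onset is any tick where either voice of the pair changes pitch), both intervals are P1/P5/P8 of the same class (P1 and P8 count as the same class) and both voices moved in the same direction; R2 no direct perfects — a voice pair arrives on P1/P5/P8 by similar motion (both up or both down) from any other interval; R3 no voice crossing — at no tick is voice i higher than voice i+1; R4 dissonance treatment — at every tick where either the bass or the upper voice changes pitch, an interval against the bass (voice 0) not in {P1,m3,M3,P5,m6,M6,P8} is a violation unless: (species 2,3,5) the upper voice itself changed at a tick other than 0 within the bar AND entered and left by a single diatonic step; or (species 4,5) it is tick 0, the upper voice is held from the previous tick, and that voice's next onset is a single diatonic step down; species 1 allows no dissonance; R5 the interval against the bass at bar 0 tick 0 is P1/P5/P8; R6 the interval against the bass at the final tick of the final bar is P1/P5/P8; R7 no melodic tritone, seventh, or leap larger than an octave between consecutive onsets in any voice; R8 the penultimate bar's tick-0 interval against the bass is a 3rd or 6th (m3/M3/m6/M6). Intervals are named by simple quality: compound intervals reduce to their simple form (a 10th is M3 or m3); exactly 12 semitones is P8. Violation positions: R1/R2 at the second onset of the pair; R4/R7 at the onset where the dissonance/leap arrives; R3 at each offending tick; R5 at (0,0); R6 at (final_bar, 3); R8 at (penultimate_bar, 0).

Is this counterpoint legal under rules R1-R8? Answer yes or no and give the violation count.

bar 0: v0=C3 v1=C4 (P8)
bar 1: v0=B2 v1=G3 (m6)
bar 2: v0=G2 v1=B2 (M3)
bar 3: v0=B2 v1=D3 (m3)
bar 4: v0=C3 v1=A3 (M6)
bar 5: v0=A2 v1=F3 (m6)
bar 6: v0=G2 v1=G3 (P8)
bar 7: v0=D3 v1=B3 (M6)
bar 8: v0=C3 v1=C4 (P8)
  R3 @ bar4.2: C3 above B2
  R4 @ bar4.2: C3/B2 m2 untreated

No (2 violations)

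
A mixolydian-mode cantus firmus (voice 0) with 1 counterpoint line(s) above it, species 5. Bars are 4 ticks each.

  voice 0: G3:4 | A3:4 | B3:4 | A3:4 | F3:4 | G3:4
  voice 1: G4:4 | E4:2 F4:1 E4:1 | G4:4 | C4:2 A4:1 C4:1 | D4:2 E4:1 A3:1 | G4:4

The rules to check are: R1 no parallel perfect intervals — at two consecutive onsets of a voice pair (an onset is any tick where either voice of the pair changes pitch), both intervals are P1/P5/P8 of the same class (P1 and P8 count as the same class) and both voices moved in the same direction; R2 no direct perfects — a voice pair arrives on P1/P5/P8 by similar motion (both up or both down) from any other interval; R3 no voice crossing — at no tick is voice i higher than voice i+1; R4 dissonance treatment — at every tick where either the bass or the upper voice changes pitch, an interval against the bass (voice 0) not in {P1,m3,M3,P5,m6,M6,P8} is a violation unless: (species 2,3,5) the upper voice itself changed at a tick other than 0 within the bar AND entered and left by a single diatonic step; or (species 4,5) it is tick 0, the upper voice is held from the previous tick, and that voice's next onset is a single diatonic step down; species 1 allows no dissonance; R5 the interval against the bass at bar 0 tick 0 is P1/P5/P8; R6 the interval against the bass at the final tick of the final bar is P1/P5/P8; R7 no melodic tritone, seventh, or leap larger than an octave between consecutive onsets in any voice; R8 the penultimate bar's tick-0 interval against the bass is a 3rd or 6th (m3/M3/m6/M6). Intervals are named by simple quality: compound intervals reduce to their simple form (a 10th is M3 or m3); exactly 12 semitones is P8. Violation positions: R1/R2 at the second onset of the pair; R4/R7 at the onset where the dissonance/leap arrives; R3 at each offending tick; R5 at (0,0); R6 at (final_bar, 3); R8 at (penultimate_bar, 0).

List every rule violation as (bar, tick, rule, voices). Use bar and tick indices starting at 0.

(4, 2, R4, (0, 1))
(5, 0, R2, (0, 1))
(5, 0, R7, (1,))

bar 0: v0=G3 v1=G4 downbeat P8
bar 1: v0=A3 v1=E4 downbeat P5
bar 2: v0=B3 v1=G4 downbeat m6
bar 3: v0=A3 v1=C4 downbeat m3
bar 4: v0=F3 v1=D4 downbeat M6
bar 5: v0=G3 v1=G4 downbeat P8
  -> R4 @ bar 4 tick 2 v(0, 1): F3/E4 M7 untreated
  -> R2 @ bar 5 tick 0 v(0, 1): F3/A3 M3 -> G3/G4 P8 similar
  -> R7 @ bar 5 tick 0 v(1,): A3->G4 leap 10st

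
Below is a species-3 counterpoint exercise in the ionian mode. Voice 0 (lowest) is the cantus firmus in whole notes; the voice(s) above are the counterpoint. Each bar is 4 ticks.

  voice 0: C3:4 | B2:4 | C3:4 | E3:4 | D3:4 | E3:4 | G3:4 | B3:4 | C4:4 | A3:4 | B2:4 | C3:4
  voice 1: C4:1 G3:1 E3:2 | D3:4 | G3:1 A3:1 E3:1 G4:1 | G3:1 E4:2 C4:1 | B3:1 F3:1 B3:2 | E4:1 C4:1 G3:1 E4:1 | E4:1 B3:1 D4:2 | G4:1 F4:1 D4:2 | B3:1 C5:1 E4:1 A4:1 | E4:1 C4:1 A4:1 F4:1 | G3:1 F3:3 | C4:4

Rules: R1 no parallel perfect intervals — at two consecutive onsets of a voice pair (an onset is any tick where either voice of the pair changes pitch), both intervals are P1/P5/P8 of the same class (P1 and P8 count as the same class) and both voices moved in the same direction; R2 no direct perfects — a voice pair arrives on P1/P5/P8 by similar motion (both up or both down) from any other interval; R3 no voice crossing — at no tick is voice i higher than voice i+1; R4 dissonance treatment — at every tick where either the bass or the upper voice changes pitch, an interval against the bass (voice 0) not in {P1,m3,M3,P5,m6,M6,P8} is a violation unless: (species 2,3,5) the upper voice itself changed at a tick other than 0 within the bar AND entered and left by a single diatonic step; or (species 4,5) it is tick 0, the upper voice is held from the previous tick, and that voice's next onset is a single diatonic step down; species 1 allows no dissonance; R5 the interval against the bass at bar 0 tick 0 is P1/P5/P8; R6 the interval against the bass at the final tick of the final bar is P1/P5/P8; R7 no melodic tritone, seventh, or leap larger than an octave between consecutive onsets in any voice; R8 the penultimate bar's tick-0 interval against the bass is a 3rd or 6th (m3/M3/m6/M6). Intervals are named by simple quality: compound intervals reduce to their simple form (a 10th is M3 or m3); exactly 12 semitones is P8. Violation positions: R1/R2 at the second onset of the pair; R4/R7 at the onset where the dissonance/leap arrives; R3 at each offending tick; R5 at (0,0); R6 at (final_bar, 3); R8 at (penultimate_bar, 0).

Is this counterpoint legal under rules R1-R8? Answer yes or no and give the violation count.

bar 0: v0=C3 v1=C4 (P8)
bar 1: v0=B2 v1=D3 (m3)
bar 2: v0=C3 v1=G3 (P5)
bar 3: v0=E3 v1=G3 (m3)
bar 4: v0=D3 v1=B3 (M6)
bar 5: v0=E3 v1=E4 (P8)
bar 6: v0=G3 v1=E4 (M6)
bar 7: v0=B3 v1=G4 (m6)
bar 8: v0=C4 v1=B3 (m2)
bar 9: v0=A3 v1=E4 (P5)
bar 10: v0=B2 v1=G3 (m6)
bar 11: v0=C3 v1=C4 (P8)
  R2 @ bar2.0: B2/D3 m3 -> C3/G3 P5 similar
  R7 @ bar2.3: E3->G4 leap 15st
  R7 @ bar4.1: B3->F3 leap 6st
  R7 @ bar4.2: F3->B3 leap 6st
  R2 @ bar5.0: D3/B3 M6 -> E3/E4 P8 similar
  R4 @ bar7.1: B3/F4 TT untreated
  R3 @ bar8.0: C4 above B3
  R4 @ bar8.0: C4/B3 m2 untreated
  R7 @ bar8.1: B3->C5 leap 13st
  R2 @ bar9.0: C4/A4 M6 -> A3/E4 P5 similar
  R7 @ bar10.0: A3->B2 leap 10st
  R7 @ bar10.0: F4->G3 leap 10st
  R4 @ bar10.1: B2/F3 TT untreated
  R2 @ bar11.0: B2/F3 TT -> C3/C4 P8 similar

No (14 violations)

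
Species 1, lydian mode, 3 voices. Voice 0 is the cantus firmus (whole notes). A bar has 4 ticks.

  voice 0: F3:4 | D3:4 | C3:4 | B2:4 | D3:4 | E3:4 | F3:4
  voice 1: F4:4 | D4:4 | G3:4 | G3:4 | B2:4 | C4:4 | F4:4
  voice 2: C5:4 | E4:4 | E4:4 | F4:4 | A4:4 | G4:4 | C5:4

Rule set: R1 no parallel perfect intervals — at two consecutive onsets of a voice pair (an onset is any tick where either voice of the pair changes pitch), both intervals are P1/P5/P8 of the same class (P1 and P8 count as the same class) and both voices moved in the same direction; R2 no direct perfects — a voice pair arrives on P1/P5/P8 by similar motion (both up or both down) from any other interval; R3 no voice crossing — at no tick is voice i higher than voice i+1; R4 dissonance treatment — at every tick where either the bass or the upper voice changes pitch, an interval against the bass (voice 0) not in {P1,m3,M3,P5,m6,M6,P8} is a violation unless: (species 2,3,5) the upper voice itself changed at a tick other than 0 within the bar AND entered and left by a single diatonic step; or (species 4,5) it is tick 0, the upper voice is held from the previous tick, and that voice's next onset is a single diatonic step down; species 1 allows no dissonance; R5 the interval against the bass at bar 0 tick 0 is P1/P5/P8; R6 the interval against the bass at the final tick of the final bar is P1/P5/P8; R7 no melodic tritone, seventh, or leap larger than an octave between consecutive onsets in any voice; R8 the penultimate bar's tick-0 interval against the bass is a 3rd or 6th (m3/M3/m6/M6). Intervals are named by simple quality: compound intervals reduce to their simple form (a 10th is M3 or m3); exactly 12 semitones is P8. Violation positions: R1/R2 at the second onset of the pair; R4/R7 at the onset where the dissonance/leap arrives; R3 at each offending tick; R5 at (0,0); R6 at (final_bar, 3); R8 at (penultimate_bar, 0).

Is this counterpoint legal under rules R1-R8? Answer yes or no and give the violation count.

No (13 violations)

bar 0: v0=F3 v1=F4 v2=C5 (P5)
bar 1: v0=D3 v1=D4 v2=E4 (M2)
bar 2: v0=C3 v1=G3 v2=E4 (M3)
bar 3: v0=B2 v1=G3 v2=F4 (TT)
bar 4: v0=D3 v1=B2 v2=A4 (P5)
bar 5: v0=E3 v1=C4 v2=G4 (m3)
bar 6: v0=F3 v1=F4 v2=C5 (P5)
  R1 @ bar1.0: F3/F4 P8 -> D3/D4 P8 similar
  R4 @ bar1.0: D3/E4 M2 untreated
  R2 @ bar2.0: D3/D4 P8 -> C3/G3 P5 similar
  R4 @ bar3.0: B2/F4 TT untreated
  R2 @ bar4.0: B2/F4 TT -> D3/A4 P5 similar
  R3 @ bar4.0: D3 above B2
  R3 @ bar4.1: D3 above B2
  R3 @ bar4.2: D3 above B2
  R3 @ bar4.3: D3 above B2
  R7 @ bar5.0: B2->C4 leap 13st
  R1 @ bar6.0: C4/G4 P5 -> F4/C5 P5 similar
  R2 @ bar6.0: E3/C4 m6 -> F3/F4 P8 similar
  R2 @ bar6.0: E3/G4 m3 -> F3/C5 P5 similar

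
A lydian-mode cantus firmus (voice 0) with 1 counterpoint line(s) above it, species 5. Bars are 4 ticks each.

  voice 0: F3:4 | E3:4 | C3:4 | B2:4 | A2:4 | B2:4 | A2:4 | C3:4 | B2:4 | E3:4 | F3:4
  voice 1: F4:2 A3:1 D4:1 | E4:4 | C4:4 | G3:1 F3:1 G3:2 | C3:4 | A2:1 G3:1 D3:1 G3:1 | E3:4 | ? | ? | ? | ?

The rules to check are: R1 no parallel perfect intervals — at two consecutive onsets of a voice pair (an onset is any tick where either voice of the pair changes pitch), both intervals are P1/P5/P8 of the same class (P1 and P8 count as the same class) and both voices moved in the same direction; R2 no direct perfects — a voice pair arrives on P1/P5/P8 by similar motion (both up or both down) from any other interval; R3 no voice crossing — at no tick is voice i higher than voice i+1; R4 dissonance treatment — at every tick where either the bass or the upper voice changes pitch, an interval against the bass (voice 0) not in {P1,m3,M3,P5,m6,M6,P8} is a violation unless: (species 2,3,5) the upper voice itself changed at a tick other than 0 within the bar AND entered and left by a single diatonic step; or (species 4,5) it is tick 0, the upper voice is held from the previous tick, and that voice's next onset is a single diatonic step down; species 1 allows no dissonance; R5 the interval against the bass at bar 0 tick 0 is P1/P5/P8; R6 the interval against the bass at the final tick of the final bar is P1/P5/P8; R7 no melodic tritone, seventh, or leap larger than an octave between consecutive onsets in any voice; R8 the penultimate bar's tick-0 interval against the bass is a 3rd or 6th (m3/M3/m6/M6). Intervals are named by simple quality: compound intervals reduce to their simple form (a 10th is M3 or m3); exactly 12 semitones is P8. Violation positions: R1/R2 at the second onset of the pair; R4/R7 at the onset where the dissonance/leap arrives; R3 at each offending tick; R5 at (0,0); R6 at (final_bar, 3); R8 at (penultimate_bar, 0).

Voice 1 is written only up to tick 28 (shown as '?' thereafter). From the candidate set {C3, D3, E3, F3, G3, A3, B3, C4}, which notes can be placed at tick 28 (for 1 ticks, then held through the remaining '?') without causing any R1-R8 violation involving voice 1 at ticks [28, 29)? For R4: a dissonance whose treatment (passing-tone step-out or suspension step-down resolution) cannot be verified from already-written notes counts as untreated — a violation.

C3: legal
D3: violates R4
E3: legal
F3: violates R4
G3: violates R1
A3: legal
B3: violates R4
C4: violates R2

{A3, C3, E3}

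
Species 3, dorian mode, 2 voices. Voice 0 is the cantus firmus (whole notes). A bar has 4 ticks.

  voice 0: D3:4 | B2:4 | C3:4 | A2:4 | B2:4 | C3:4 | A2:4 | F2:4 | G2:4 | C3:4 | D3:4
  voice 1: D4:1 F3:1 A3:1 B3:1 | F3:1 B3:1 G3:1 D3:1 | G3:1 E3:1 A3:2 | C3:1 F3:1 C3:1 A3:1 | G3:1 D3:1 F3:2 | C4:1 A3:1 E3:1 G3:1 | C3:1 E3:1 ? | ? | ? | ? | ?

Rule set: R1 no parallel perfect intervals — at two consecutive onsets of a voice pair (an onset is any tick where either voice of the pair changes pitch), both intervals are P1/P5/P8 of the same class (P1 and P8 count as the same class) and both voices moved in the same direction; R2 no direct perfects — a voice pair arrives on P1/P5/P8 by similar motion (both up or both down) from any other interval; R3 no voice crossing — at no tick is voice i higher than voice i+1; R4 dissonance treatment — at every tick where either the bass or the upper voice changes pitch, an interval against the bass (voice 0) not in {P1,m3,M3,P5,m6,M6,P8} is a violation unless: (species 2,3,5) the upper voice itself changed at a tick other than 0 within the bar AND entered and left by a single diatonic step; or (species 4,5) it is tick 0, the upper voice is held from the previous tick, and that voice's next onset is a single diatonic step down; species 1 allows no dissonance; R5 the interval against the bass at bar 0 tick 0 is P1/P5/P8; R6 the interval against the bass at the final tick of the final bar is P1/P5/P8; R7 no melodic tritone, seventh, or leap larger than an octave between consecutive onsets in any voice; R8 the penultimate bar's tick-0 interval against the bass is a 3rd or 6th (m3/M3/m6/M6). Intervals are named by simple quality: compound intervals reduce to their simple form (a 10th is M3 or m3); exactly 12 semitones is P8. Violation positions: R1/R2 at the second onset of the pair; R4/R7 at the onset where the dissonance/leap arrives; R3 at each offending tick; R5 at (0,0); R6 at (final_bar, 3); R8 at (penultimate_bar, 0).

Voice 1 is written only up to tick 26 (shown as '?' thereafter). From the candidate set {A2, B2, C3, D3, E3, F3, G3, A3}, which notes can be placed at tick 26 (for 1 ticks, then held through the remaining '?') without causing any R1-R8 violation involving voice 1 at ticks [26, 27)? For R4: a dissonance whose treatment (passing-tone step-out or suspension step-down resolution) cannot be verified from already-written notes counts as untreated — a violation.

A2: legal
B2: violates R4
C3: legal
D3: violates R4
E3: legal
F3: legal
G3: violates R4
A3: legal

{A2, A3, C3, E3, F3}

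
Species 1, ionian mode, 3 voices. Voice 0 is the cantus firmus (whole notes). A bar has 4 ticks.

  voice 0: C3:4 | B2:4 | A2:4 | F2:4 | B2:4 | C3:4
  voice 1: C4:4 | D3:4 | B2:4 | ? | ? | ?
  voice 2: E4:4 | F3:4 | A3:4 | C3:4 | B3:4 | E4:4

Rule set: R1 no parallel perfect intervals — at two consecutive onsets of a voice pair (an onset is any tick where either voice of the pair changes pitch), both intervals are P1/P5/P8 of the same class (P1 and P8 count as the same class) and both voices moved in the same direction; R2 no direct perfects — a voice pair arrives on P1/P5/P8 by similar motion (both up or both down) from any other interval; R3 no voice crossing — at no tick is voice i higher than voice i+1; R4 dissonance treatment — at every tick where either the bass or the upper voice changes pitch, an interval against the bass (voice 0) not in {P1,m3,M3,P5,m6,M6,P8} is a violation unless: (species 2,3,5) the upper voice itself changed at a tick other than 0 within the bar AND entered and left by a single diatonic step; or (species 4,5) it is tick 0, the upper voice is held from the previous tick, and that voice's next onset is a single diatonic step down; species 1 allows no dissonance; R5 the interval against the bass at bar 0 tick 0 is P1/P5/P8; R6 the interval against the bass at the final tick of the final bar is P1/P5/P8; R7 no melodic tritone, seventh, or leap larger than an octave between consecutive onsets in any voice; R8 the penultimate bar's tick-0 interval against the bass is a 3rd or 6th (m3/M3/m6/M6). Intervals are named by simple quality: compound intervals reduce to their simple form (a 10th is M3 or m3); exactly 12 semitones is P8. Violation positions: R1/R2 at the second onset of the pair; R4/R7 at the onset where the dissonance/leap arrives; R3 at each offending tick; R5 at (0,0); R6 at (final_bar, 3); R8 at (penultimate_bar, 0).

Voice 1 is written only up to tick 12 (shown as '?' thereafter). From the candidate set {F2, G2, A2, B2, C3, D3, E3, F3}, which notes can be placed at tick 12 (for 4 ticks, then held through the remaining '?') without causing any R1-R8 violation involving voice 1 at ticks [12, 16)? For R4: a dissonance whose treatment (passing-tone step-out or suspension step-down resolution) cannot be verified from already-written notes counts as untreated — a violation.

F2: violates R2,R7
G2: violates R4
A2: legal
B2: violates R4
C3: legal
D3: violates R3
E3: violates R3,R4
F3: violates R3,R7

{A2, C3}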